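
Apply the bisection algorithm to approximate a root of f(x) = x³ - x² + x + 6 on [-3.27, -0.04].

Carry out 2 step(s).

f(x) = x³ - x² + x + 6
Initial interval: [-3.27, -0.04]

Iteration 1:
  c_1 = (-3.270000 + (-0.040000))/2 = -1.655000
  f(c_1) = f(-1.655000) = -2.927111
  f(a) × f(c) ≥ 0, new interval: [-1.655000, -0.040000]
Iteration 2:
  c_2 = (-1.655000 + (-0.040000))/2 = -0.847500
  f(c_2) = f(-0.847500) = 3.825522
  f(a) × f(c) < 0, new interval: [-1.655000, -0.847500]

After 2 iteration(s), the approximation is c_2 = -0.847500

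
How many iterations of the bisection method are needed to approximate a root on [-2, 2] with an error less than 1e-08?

We need (b-a)/2^n ≤ 1e-08
(2 - (-2))/2^n ≤ 1e-08
4/2^n ≤ 1e-08
2^n ≥ 400000000
n ≥ log₂(400000000) = 28.58
n ≥ 29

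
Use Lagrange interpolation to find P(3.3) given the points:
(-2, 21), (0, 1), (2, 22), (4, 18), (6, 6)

Lagrange interpolation formula:
P(x) = Σ yᵢ × Lᵢ(x)
where Lᵢ(x) = Π_{j≠i} (x - xⱼ)/(xᵢ - xⱼ)

L_0(3.3) = (3.3 - 0)/(-2 - 0) × (3.3 - 2)/(-2 - 2) × (3.3 - 4)/(-2 - 4) × (3.3 - 6)/(-2 - 6) = 0.021115
L_1(3.3) = (3.3 - (-2))/(0 - (-2)) × (3.3 - 2)/(0 - 2) × (3.3 - 4)/(0 - 4) × (3.3 - 6)/(0 - 6) = -0.135647
L_2(3.3) = (3.3 - (-2))/(2 - (-2)) × (3.3 - 0)/(2 - 0) × (3.3 - 4)/(2 - 4) × (3.3 - 6)/(2 - 6) = 0.516502
L_3(3.3) = (3.3 - (-2))/(4 - (-2)) × (3.3 - 0)/(4 - 0) × (3.3 - 2)/(4 - 2) × (3.3 - 6)/(4 - 6) = 0.639478
L_4(3.3) = (3.3 - (-2))/(6 - (-2)) × (3.3 - 0)/(6 - 0) × (3.3 - 2)/(6 - 2) × (3.3 - 4)/(6 - 4) = -0.041448

P(3.3) = 21×L_0(3.3) + 1×L_1(3.3) + 22×L_2(3.3) + 18×L_3(3.3) + 6×L_4(3.3)
P(3.3) = 22.932720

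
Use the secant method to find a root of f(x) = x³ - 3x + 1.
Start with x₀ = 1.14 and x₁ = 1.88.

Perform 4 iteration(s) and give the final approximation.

f(x) = x³ - 3x + 1
x₀ = 1.14, x₁ = 1.88

Secant formula: x_{n+1} = x_n - f(x_n)(x_n - x_{n-1})/(f(x_n) - f(x_{n-1}))

Iteration 1:
  f(1.140000) = -0.938456
  f(1.880000) = 2.004672
  x_2 = 1.880000 - 2.004672×(1.880000 - 1.140000)/(2.004672 - (-0.938456))
       = 1.375959
Iteration 2:
  f(1.880000) = 2.004672
  f(1.375959) = -0.522825
  x_3 = 1.375959 - (-0.522825)×(1.375959 - 1.880000)/(-0.522825 - 2.004672)
       = 1.480222
Iteration 3:
  f(1.375959) = -0.522825
  f(1.480222) = -0.197414
  x_4 = 1.480222 - (-0.197414)×(1.480222 - 1.375959)/(-0.197414 - (-0.522825))
       = 1.543475
Iteration 4:
  f(1.480222) = -0.197414
  f(1.543475) = 0.046618
  x_5 = 1.543475 - 0.046618×(1.543475 - 1.480222)/(0.046618 - (-0.197414))
       = 1.531392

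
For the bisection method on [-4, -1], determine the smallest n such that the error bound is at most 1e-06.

We need (b-a)/2^n ≤ 1e-06
(-1 - (-4))/2^n ≤ 1e-06
3/2^n ≤ 1e-06
2^n ≥ 3000000
n ≥ log₂(3000000) = 21.52
n ≥ 22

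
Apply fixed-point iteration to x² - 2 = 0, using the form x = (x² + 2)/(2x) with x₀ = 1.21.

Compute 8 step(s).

Equation: x² - 2 = 0
Fixed-point form: x = (x² + 2)/(2x)
x₀ = 1.21

x_1 = g(1.210000) = 1.431446
x_2 = g(1.431446) = 1.414317
x_3 = g(1.414317) = 1.414214
x_4 = g(1.414214) = 1.414214
x_5 = g(1.414214) = 1.414214
x_6 = g(1.414214) = 1.414214
x_7 = g(1.414214) = 1.414214
x_8 = g(1.414214) = 1.414214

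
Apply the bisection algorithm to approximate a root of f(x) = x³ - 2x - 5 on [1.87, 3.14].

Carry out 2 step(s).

f(x) = x³ - 2x - 5
Initial interval: [1.87, 3.14]

Iteration 1:
  c_1 = (1.870000 + 3.140000)/2 = 2.505000
  f(c_1) = f(2.505000) = 5.708938
  f(a) × f(c) < 0, new interval: [1.870000, 2.505000]
Iteration 2:
  c_2 = (1.870000 + 2.505000)/2 = 2.187500
  f(c_2) = f(2.187500) = 1.092529
  f(a) × f(c) < 0, new interval: [1.870000, 2.187500]

After 2 iteration(s), the approximation is c_2 = 2.187500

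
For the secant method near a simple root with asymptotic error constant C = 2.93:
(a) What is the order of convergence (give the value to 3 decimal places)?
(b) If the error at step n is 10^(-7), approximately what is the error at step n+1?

(a) Secant method has superlinear convergence with order φ = (1+√5)/2 ≈ 1.618.
    This means |e_{n+1}| ≈ C|e_n|^1.618.

(b) With |e_n| = 10^(-7) and C = 2.93:
    |e_{n+1}| ≈ 2.93 × (10^(-7))^1.618 = 2.93 × 10^(-11.33)

(a) ≈ 1.618 (golden ratio); (b) |e_{n+1}| ≈ 1.382e-11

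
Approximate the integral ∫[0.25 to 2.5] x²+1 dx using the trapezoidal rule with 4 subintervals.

f(x) = x²+1
a = 0.25, b = 2.5, n = 4
h = (b - a)/n = 0.562500

Trapezoidal rule: (h/2)[f(x₀) + 2f(x₁) + 2f(x₂) + ... + f(xₙ)]

x_0 = 0.2500, f(x_0) = 1.062500, coefficient = 1
x_1 = 0.8125, f(x_1) = 1.660156, coefficient = 2
x_2 = 1.3750, f(x_2) = 2.890625, coefficient = 2
x_3 = 1.9375, f(x_3) = 4.753906, coefficient = 2
x_4 = 2.5000, f(x_4) = 7.250000, coefficient = 1

I ≈ (0.562500/2) × 26.921875 = 7.571777
Exact value: 7.453125
Error: 0.118652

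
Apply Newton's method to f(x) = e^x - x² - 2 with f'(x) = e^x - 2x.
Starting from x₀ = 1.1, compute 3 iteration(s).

f(x) = e^x - x² - 2
f'(x) = e^x - 2x
x₀ = 1.1

Newton-Raphson formula: x_{n+1} = x_n - f(x_n)/f'(x_n)

Iteration 1:
  f(1.100000) = -0.205834
  f'(1.100000) = 0.804166
  x_1 = 1.100000 - (-0.205834)/0.804166 = 1.355960
Iteration 2:
  f(1.355960) = 0.041856
  f'(1.355960) = 1.168564
  x_2 = 1.355960 - 0.041856/1.168564 = 1.320141
Iteration 3:
  f(1.320141) = 0.001177
  f'(1.320141) = 1.103667
  x_3 = 1.320141 - 0.001177/1.103667 = 1.319075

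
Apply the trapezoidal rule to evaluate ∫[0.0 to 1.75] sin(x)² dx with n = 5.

f(x) = sin(x)²
a = 0.0, b = 1.75, n = 5
h = (b - a)/n = 0.350000

Trapezoidal rule: (h/2)[f(x₀) + 2f(x₁) + 2f(x₂) + ... + f(xₙ)]

x_0 = 0.0000, f(x_0) = 0.000000, coefficient = 1
x_1 = 0.3500, f(x_1) = 0.117579, coefficient = 2
x_2 = 0.7000, f(x_2) = 0.415016, coefficient = 2
x_3 = 1.0500, f(x_3) = 0.752423, coefficient = 2
x_4 = 1.4000, f(x_4) = 0.971111, coefficient = 2
x_5 = 1.7500, f(x_5) = 0.968228, coefficient = 1

I ≈ (0.350000/2) × 5.480487 = 0.959085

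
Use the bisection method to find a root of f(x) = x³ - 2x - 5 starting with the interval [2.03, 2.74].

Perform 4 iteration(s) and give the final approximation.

f(x) = x³ - 2x - 5
Initial interval: [2.03, 2.74]

Iteration 1:
  c_1 = (2.030000 + 2.740000)/2 = 2.385000
  f(c_1) = f(2.385000) = 3.796417
  f(a) × f(c) < 0, new interval: [2.030000, 2.385000]
Iteration 2:
  c_2 = (2.030000 + 2.385000)/2 = 2.207500
  f(c_2) = f(2.207500) = 1.342272
  f(a) × f(c) < 0, new interval: [2.030000, 2.207500]
Iteration 3:
  c_3 = (2.030000 + 2.207500)/2 = 2.118750
  f(c_3) = f(2.118750) = 0.273784
  f(a) × f(c) < 0, new interval: [2.030000, 2.118750]
Iteration 4:
  c_4 = (2.030000 + 2.118750)/2 = 2.074375
  f(c_4) = f(2.074375) = -0.222649
  f(a) × f(c) ≥ 0, new interval: [2.074375, 2.118750]

After 4 iteration(s), the approximation is c_4 = 2.074375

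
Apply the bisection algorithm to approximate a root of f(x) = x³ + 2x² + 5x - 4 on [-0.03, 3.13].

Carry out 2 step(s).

f(x) = x³ + 2x² + 5x - 4
Initial interval: [-0.03, 3.13]

Iteration 1:
  c_1 = (-0.030000 + 3.130000)/2 = 1.550000
  f(c_1) = f(1.550000) = 12.278875
  f(a) × f(c) < 0, new interval: [-0.030000, 1.550000]
Iteration 2:
  c_2 = (-0.030000 + 1.550000)/2 = 0.760000
  f(c_2) = f(0.760000) = 1.394176
  f(a) × f(c) < 0, new interval: [-0.030000, 0.760000]

After 2 iteration(s), the approximation is c_2 = 0.760000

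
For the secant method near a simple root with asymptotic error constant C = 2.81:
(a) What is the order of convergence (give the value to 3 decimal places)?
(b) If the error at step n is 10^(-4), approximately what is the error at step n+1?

(a) Secant method has superlinear convergence with order φ = (1+√5)/2 ≈ 1.618.
    This means |e_{n+1}| ≈ C|e_n|^1.618.

(b) With |e_n| = 10^(-4) and C = 2.81:
    |e_{n+1}| ≈ 2.81 × (10^(-4))^1.618 = 2.81 × 10^(-6.47)

(a) ≈ 1.618 (golden ratio); (b) |e_{n+1}| ≈ 9.475e-07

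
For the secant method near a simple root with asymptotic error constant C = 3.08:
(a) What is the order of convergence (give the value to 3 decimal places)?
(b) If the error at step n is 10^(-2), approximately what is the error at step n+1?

(a) Secant method has superlinear convergence with order φ = (1+√5)/2 ≈ 1.618.
    This means |e_{n+1}| ≈ C|e_n|^1.618.

(b) With |e_n| = 10^(-2) and C = 3.08:
    |e_{n+1}| ≈ 3.08 × (10^(-2))^1.618 = 3.08 × 10^(-3.24)

(a) ≈ 1.618 (golden ratio); (b) |e_{n+1}| ≈ 1.788e-03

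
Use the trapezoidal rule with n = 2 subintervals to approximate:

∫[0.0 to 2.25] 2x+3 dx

f(x) = 2x+3
a = 0.0, b = 2.25, n = 2
h = (b - a)/n = 1.125000

Trapezoidal rule: (h/2)[f(x₀) + 2f(x₁) + 2f(x₂) + ... + f(xₙ)]

x_0 = 0.0000, f(x_0) = 3.000000, coefficient = 1
x_1 = 1.1250, f(x_1) = 5.250000, coefficient = 2
x_2 = 2.2500, f(x_2) = 7.500000, coefficient = 1

I ≈ (1.125000/2) × 21.000000 = 11.812500
Exact value: 11.812500
Error: 0.000000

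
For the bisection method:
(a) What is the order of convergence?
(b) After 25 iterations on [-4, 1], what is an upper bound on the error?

(a) Bisection has linear (order 1) convergence; the error is halved each step.

(b) Error bound = (b-a)/2^n = (1 - (-4))/2^{25}
    = 5/2^{25}

(a) 1 (linear); (b) error ≤ 1.49e-07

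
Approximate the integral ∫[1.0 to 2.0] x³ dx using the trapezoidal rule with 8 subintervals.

f(x) = x³
a = 1.0, b = 2.0, n = 8
h = (b - a)/n = 0.125000

Trapezoidal rule: (h/2)[f(x₀) + 2f(x₁) + 2f(x₂) + ... + f(xₙ)]

x_0 = 1.0000, f(x_0) = 1.000000, coefficient = 1
x_1 = 1.1250, f(x_1) = 1.423828, coefficient = 2
x_2 = 1.2500, f(x_2) = 1.953125, coefficient = 2
x_3 = 1.3750, f(x_3) = 2.599609, coefficient = 2
x_4 = 1.5000, f(x_4) = 3.375000, coefficient = 2
x_5 = 1.6250, f(x_5) = 4.291016, coefficient = 2
x_6 = 1.7500, f(x_6) = 5.359375, coefficient = 2
x_7 = 1.8750, f(x_7) = 6.591797, coefficient = 2
x_8 = 2.0000, f(x_8) = 8.000000, coefficient = 1

I ≈ (0.125000/2) × 60.187500 = 3.761719
Exact value: 3.750000
Error: 0.011719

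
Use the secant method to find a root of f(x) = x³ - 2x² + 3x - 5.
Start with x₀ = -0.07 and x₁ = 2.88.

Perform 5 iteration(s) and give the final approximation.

f(x) = x³ - 2x² + 3x - 5
x₀ = -0.07, x₁ = 2.88

Secant formula: x_{n+1} = x_n - f(x_n)(x_n - x_{n-1})/(f(x_n) - f(x_{n-1}))

Iteration 1:
  f(-0.070000) = -5.220143
  f(2.880000) = 10.939072
  x_2 = 2.880000 - 10.939072×(2.880000 - (-0.070000))/(10.939072 - (-5.220143))
       = 0.882981
Iteration 2:
  f(2.880000) = 10.939072
  f(0.882981) = -3.221947
  x_3 = 0.882981 - (-3.221947)×(0.882981 - 2.880000)/(-3.221947 - 10.939072)
       = 1.337347
Iteration 3:
  f(0.882981) = -3.221947
  f(1.337347) = -2.173111
  x_4 = 1.337347 - (-2.173111)×(1.337347 - 0.882981)/(-2.173111 - (-3.221947))
       = 2.278761
Iteration 4:
  f(1.337347) = -2.173111
  f(2.278761) = 3.283821
  x_5 = 2.278761 - 3.283821×(2.278761 - 1.337347)/(3.283821 - (-2.173111))
       = 1.712246
Iteration 5:
  f(2.278761) = 3.283821
  f(1.712246) = -0.706895
  x_6 = 1.712246 - (-0.706895)×(1.712246 - 2.278761)/(-0.706895 - 3.283821)
       = 1.812596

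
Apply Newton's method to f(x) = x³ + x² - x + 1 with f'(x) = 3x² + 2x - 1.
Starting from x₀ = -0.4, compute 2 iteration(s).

f(x) = x³ + x² - x + 1
f'(x) = 3x² + 2x - 1
x₀ = -0.4

Newton-Raphson formula: x_{n+1} = x_n - f(x_n)/f'(x_n)

Iteration 1:
  f(-0.400000) = 1.496000
  f'(-0.400000) = -1.320000
  x_1 = -0.400000 - 1.496000/(-1.320000) = 0.733333
Iteration 2:
  f(0.733333) = 1.198815
  f'(0.733333) = 2.080000
  x_2 = 0.733333 - 1.198815/2.080000 = 0.156980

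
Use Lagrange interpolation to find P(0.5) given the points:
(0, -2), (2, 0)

Lagrange interpolation formula:
P(x) = Σ yᵢ × Lᵢ(x)
where Lᵢ(x) = Π_{j≠i} (x - xⱼ)/(xᵢ - xⱼ)

L_0(0.5) = (0.5 - 2)/(0 - 2) = 0.750000
L_1(0.5) = (0.5 - 0)/(2 - 0) = 0.250000

P(0.5) = (-2)×L_0(0.5) + 0×L_1(0.5)
P(0.5) = -1.500000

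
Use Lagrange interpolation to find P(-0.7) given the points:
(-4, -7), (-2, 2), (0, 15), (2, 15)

Lagrange interpolation formula:
P(x) = Σ yᵢ × Lᵢ(x)
where Lᵢ(x) = Π_{j≠i} (x - xⱼ)/(xᵢ - xⱼ)

L_0(-0.7) = (-0.7 - (-2))/(-4 - (-2)) × (-0.7 - 0)/(-4 - 0) × (-0.7 - 2)/(-4 - 2) = -0.051187
L_1(-0.7) = (-0.7 - (-4))/(-2 - (-4)) × (-0.7 - 0)/(-2 - 0) × (-0.7 - 2)/(-2 - 2) = 0.389812
L_2(-0.7) = (-0.7 - (-4))/(0 - (-4)) × (-0.7 - (-2))/(0 - (-2)) × (-0.7 - 2)/(0 - 2) = 0.723938
L_3(-0.7) = (-0.7 - (-4))/(2 - (-4)) × (-0.7 - (-2))/(2 - (-2)) × (-0.7 - 0)/(2 - 0) = -0.062562

P(-0.7) = (-7)×L_0(-0.7) + 2×L_1(-0.7) + 15×L_2(-0.7) + 15×L_3(-0.7)
P(-0.7) = 11.058563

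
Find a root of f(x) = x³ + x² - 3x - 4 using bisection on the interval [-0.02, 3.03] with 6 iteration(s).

f(x) = x³ + x² - 3x - 4
Initial interval: [-0.02, 3.03]

Iteration 1:
  c_1 = (-0.020000 + 3.030000)/2 = 1.505000
  f(c_1) = f(1.505000) = -2.841112
  f(a) × f(c) ≥ 0, new interval: [1.505000, 3.030000]
Iteration 2:
  c_2 = (1.505000 + 3.030000)/2 = 2.267500
  f(c_2) = f(2.267500) = 5.997535
  f(a) × f(c) < 0, new interval: [1.505000, 2.267500]
Iteration 3:
  c_3 = (1.505000 + 2.267500)/2 = 1.886250
  f(c_3) = f(1.886250) = 0.610352
  f(a) × f(c) < 0, new interval: [1.505000, 1.886250]
Iteration 4:
  c_4 = (1.505000 + 1.886250)/2 = 1.695625
  f(c_4) = f(1.695625) = -1.336565
  f(a) × f(c) ≥ 0, new interval: [1.695625, 1.886250]
Iteration 5:
  c_5 = (1.695625 + 1.886250)/2 = 1.790938
  f(c_5) = f(1.790938) = -0.421000
  f(a) × f(c) ≥ 0, new interval: [1.790938, 1.886250]
Iteration 6:
  c_6 = (1.790938 + 1.886250)/2 = 1.838594
  f(c_6) = f(1.838594) = 0.079878
  f(a) × f(c) < 0, new interval: [1.790938, 1.838594]

After 6 iteration(s), the approximation is c_6 = 1.838594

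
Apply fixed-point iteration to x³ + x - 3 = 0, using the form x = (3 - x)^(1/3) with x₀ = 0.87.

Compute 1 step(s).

Equation: x³ + x - 3 = 0
Fixed-point form: x = (3 - x)^(1/3)
x₀ = 0.87

x_1 = g(0.870000) = 1.286648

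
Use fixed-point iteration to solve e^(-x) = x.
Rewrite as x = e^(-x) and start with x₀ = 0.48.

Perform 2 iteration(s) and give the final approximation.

Equation: e^(-x) = x
Fixed-point form: x = e^(-x)
x₀ = 0.48

x_1 = g(0.480000) = 0.618783
x_2 = g(0.618783) = 0.538599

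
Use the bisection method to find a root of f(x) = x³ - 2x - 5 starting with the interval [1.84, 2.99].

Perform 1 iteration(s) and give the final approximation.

f(x) = x³ - 2x - 5
Initial interval: [1.84, 2.99]

Iteration 1:
  c_1 = (1.840000 + 2.990000)/2 = 2.415000
  f(c_1) = f(2.415000) = 4.254823
  f(a) × f(c) < 0, new interval: [1.840000, 2.415000]

After 1 iteration(s), the approximation is c_1 = 2.415000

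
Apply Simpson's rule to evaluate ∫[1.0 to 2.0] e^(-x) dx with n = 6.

f(x) = e^(-x)
a = 1.0, b = 2.0, n = 6
h = (b - a)/n = 0.166667

Simpson's rule: (h/3)[f(x₀) + 4f(x₁) + 2f(x₂) + ... + f(xₙ)]

x_0 = 1.0000, f(x_0) = 0.367879, coefficient = 1
x_1 = 1.1667, f(x_1) = 0.311403, coefficient = 4
x_2 = 1.3333, f(x_2) = 0.263597, coefficient = 2
x_3 = 1.5000, f(x_3) = 0.223130, coefficient = 4
x_4 = 1.6667, f(x_4) = 0.188876, coefficient = 2
x_5 = 1.8333, f(x_5) = 0.159880, coefficient = 4
x_6 = 2.0000, f(x_6) = 0.135335, coefficient = 1

I ≈ (0.166667/3) × 4.185813 = 0.232545
Exact value: 0.232544
Error: 0.000001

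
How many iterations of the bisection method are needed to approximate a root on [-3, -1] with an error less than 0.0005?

We need (b-a)/2^n ≤ 0.0005
(-1 - (-3))/2^n ≤ 0.0005
2/2^n ≤ 0.0005
2^n ≥ 4000
n ≥ log₂(4000) = 11.97
n ≥ 12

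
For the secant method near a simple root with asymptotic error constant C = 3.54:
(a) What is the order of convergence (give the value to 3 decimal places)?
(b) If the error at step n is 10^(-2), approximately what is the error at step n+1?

(a) Secant method has superlinear convergence with order φ = (1+√5)/2 ≈ 1.618.
    This means |e_{n+1}| ≈ C|e_n|^1.618.

(b) With |e_n| = 10^(-2) and C = 3.54:
    |e_{n+1}| ≈ 3.54 × (10^(-2))^1.618 = 3.54 × 10^(-3.24)

(a) ≈ 1.618 (golden ratio); (b) |e_{n+1}| ≈ 2.056e-03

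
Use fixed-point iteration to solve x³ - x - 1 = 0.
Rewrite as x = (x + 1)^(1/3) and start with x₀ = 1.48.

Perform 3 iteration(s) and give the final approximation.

Equation: x³ - x - 1 = 0
Fixed-point form: x = (x + 1)^(1/3)
x₀ = 1.48

x_1 = g(1.480000) = 1.353580
x_2 = g(1.353580) = 1.330178
x_3 = g(1.330178) = 1.325754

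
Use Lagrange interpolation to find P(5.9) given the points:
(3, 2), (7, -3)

Lagrange interpolation formula:
P(x) = Σ yᵢ × Lᵢ(x)
where Lᵢ(x) = Π_{j≠i} (x - xⱼ)/(xᵢ - xⱼ)

L_0(5.9) = (5.9 - 7)/(3 - 7) = 0.275000
L_1(5.9) = (5.9 - 3)/(7 - 3) = 0.725000

P(5.9) = 2×L_0(5.9) + (-3)×L_1(5.9)
P(5.9) = -1.625000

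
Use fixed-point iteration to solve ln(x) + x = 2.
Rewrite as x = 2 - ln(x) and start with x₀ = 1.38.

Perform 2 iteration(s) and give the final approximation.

Equation: ln(x) + x = 2
Fixed-point form: x = 2 - ln(x)
x₀ = 1.38

x_1 = g(1.380000) = 1.677917
x_2 = g(1.677917) = 1.482447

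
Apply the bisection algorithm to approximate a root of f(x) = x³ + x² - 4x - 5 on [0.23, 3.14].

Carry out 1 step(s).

f(x) = x³ + x² - 4x - 5
Initial interval: [0.23, 3.14]

Iteration 1:
  c_1 = (0.230000 + 3.140000)/2 = 1.685000
  f(c_1) = f(1.685000) = -4.116681
  f(a) × f(c) ≥ 0, new interval: [1.685000, 3.140000]

After 1 iteration(s), the approximation is c_1 = 1.685000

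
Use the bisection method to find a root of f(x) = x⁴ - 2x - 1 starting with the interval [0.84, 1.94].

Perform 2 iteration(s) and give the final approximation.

f(x) = x⁴ - 2x - 1
Initial interval: [0.84, 1.94]

Iteration 1:
  c_1 = (0.840000 + 1.940000)/2 = 1.390000
  f(c_1) = f(1.390000) = -0.046990
  f(a) × f(c) ≥ 0, new interval: [1.390000, 1.940000]
Iteration 2:
  c_2 = (1.390000 + 1.940000)/2 = 1.665000
  f(c_2) = f(1.665000) = 3.355231
  f(a) × f(c) < 0, new interval: [1.390000, 1.665000]

After 2 iteration(s), the approximation is c_2 = 1.665000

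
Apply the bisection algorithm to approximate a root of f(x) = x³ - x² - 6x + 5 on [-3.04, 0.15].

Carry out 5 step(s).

f(x) = x³ - x² - 6x + 5
Initial interval: [-3.04, 0.15]

Iteration 1:
  c_1 = (-3.040000 + 0.150000)/2 = -1.445000
  f(c_1) = f(-1.445000) = 8.564779
  f(a) × f(c) < 0, new interval: [-3.040000, -1.445000]
Iteration 2:
  c_2 = (-3.040000 + (-1.445000))/2 = -2.242500
  f(c_2) = f(-2.242500) = 2.149096
  f(a) × f(c) < 0, new interval: [-3.040000, -2.242500]
Iteration 3:
  c_3 = (-3.040000 + (-2.242500))/2 = -2.641250
  f(c_3) = f(-2.641250) = -4.554594
  f(a) × f(c) ≥ 0, new interval: [-2.641250, -2.242500]
Iteration 4:
  c_4 = (-2.641250 + (-2.242500))/2 = -2.441875
  f(c_4) = f(-2.441875) = -0.871802
  f(a) × f(c) ≥ 0, new interval: [-2.441875, -2.242500]
Iteration 5:
  c_5 = (-2.441875 + (-2.242500))/2 = -2.342188
  f(c_5) = f(-2.342188) = 0.718411
  f(a) × f(c) < 0, new interval: [-2.441875, -2.342188]

After 5 iteration(s), the approximation is c_5 = -2.342188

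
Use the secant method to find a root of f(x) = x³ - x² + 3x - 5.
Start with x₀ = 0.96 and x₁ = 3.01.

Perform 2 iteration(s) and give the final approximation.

f(x) = x³ - x² + 3x - 5
x₀ = 0.96, x₁ = 3.01

Secant formula: x_{n+1} = x_n - f(x_n)(x_n - x_{n-1})/(f(x_n) - f(x_{n-1}))

Iteration 1:
  f(0.960000) = -2.156864
  f(3.010000) = 22.240801
  x_2 = 3.010000 - 22.240801×(3.010000 - 0.960000)/(22.240801 - (-2.156864))
       = 1.141229
Iteration 2:
  f(3.010000) = 22.240801
  f(1.141229) = -1.392375
  x_3 = 1.141229 - (-1.392375)×(1.141229 - 3.010000)/(-1.392375 - 22.240801)
       = 1.251330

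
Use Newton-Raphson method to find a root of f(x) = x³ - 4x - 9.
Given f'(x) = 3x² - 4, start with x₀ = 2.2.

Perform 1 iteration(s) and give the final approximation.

f(x) = x³ - 4x - 9
f'(x) = 3x² - 4
x₀ = 2.2

Newton-Raphson formula: x_{n+1} = x_n - f(x_n)/f'(x_n)

Iteration 1:
  f(2.200000) = -7.152000
  f'(2.200000) = 10.520000
  x_1 = 2.200000 - (-7.152000)/10.520000 = 2.879848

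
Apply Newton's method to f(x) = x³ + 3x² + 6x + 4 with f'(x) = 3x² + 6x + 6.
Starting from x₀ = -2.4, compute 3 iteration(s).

f(x) = x³ + 3x² + 6x + 4
f'(x) = 3x² + 6x + 6
x₀ = -2.4

Newton-Raphson formula: x_{n+1} = x_n - f(x_n)/f'(x_n)

Iteration 1:
  f(-2.400000) = -6.944000
  f'(-2.400000) = 8.880000
  x_1 = -2.400000 - (-6.944000)/8.880000 = -1.618018
Iteration 2:
  f(-1.618018) = -2.090104
  f'(-1.618018) = 4.145839
  x_2 = -1.618018 - (-2.090104)/4.145839 = -1.113873
Iteration 3:
  f(-1.113873) = -0.343096
  f'(-1.113873) = 3.038901
  x_3 = -1.113873 - (-0.343096)/3.038901 = -1.000972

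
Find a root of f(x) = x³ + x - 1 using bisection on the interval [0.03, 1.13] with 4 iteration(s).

f(x) = x³ + x - 1
Initial interval: [0.03, 1.13]

Iteration 1:
  c_1 = (0.030000 + 1.130000)/2 = 0.580000
  f(c_1) = f(0.580000) = -0.224888
  f(a) × f(c) ≥ 0, new interval: [0.580000, 1.130000]
Iteration 2:
  c_2 = (0.580000 + 1.130000)/2 = 0.855000
  f(c_2) = f(0.855000) = 0.480026
  f(a) × f(c) < 0, new interval: [0.580000, 0.855000]
Iteration 3:
  c_3 = (0.580000 + 0.855000)/2 = 0.717500
  f(c_3) = f(0.717500) = 0.086873
  f(a) × f(c) < 0, new interval: [0.580000, 0.717500]
Iteration 4:
  c_4 = (0.580000 + 0.717500)/2 = 0.648750
  f(c_4) = f(0.648750) = -0.078206
  f(a) × f(c) ≥ 0, new interval: [0.648750, 0.717500]

After 4 iteration(s), the approximation is c_4 = 0.648750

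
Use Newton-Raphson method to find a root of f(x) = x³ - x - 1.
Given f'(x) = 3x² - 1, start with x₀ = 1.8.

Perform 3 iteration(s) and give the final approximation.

f(x) = x³ - x - 1
f'(x) = 3x² - 1
x₀ = 1.8

Newton-Raphson formula: x_{n+1} = x_n - f(x_n)/f'(x_n)

Iteration 1:
  f(1.800000) = 3.032000
  f'(1.800000) = 8.720000
  x_1 = 1.800000 - 3.032000/8.720000 = 1.452294
Iteration 2:
  f(1.452294) = 0.610821
  f'(1.452294) = 5.327470
  x_2 = 1.452294 - 0.610821/5.327470 = 1.337639
Iteration 3:
  f(1.337639) = 0.055767
  f'(1.337639) = 4.367831
  x_3 = 1.337639 - 0.055767/4.367831 = 1.324871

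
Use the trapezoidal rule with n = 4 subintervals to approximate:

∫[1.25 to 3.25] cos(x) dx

f(x) = cos(x)
a = 1.25, b = 3.25, n = 4
h = (b - a)/n = 0.500000

Trapezoidal rule: (h/2)[f(x₀) + 2f(x₁) + 2f(x₂) + ... + f(xₙ)]

x_0 = 1.2500, f(x_0) = 0.315322, coefficient = 1
x_1 = 1.7500, f(x_1) = -0.178246, coefficient = 2
x_2 = 2.2500, f(x_2) = -0.628174, coefficient = 2
x_3 = 2.7500, f(x_3) = -0.924302, coefficient = 2
x_4 = 3.2500, f(x_4) = -0.994130, coefficient = 1

I ≈ (0.500000/2) × -4.140251 = -1.035063
Exact value: -1.057180
Error: 0.022117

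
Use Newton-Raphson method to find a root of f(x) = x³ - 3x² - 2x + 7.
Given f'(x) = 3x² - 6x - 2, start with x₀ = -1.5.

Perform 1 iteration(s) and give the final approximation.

f(x) = x³ - 3x² - 2x + 7
f'(x) = 3x² - 6x - 2
x₀ = -1.5

Newton-Raphson formula: x_{n+1} = x_n - f(x_n)/f'(x_n)

Iteration 1:
  f(-1.500000) = -0.125000
  f'(-1.500000) = 13.750000
  x_1 = -1.500000 - (-0.125000)/13.750000 = -1.490909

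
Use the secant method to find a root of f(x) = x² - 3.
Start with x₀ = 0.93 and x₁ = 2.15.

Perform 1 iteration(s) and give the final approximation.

f(x) = x² - 3
x₀ = 0.93, x₁ = 2.15

Secant formula: x_{n+1} = x_n - f(x_n)(x_n - x_{n-1})/(f(x_n) - f(x_{n-1}))

Iteration 1:
  f(0.930000) = -2.135100
  f(2.150000) = 1.622500
  x_2 = 2.150000 - 1.622500×(2.150000 - 0.930000)/(1.622500 - (-2.135100))
       = 1.623214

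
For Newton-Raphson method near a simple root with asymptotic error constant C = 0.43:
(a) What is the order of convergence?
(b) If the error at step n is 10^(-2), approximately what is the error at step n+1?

(a) Newton-Raphson has quadratic (order 2) convergence near simple roots.
    This means |e_{n+1}| ≈ C|e_n|².

(b) With |e_n| = 10^(-2) and C = 0.43:
    |e_{n+1}| ≈ 0.43 × (10^(-2))² = 0.43 × 10^(-4)

(a) 2 (quadratic); (b) |e_{n+1}| ≈ 4.300e-05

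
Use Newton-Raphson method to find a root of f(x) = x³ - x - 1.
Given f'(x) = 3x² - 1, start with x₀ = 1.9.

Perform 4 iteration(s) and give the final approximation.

f(x) = x³ - x - 1
f'(x) = 3x² - 1
x₀ = 1.9

Newton-Raphson formula: x_{n+1} = x_n - f(x_n)/f'(x_n)

Iteration 1:
  f(1.900000) = 3.959000
  f'(1.900000) = 9.830000
  x_1 = 1.900000 - 3.959000/9.830000 = 1.497253
Iteration 2:
  f(1.497253) = 0.859240
  f'(1.497253) = 5.725302
  x_2 = 1.497253 - 0.859240/5.725302 = 1.347176
Iteration 3:
  f(1.347176) = 0.097789
  f'(1.347176) = 4.444646
  x_3 = 1.347176 - 0.097789/4.444646 = 1.325174
Iteration 4:
  f(1.325174) = 0.001946
  f'(1.325174) = 4.268258
  x_4 = 1.325174 - 0.001946/4.268258 = 1.324718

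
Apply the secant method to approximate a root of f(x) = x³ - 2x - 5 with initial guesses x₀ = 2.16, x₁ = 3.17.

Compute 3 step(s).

f(x) = x³ - 2x - 5
x₀ = 2.16, x₁ = 3.17

Secant formula: x_{n+1} = x_n - f(x_n)(x_n - x_{n-1})/(f(x_n) - f(x_{n-1}))

Iteration 1:
  f(2.160000) = 0.757696
  f(3.170000) = 20.515013
  x_2 = 3.170000 - 20.515013×(3.170000 - 2.160000)/(20.515013 - 0.757696)
       = 2.121266
Iteration 2:
  f(3.170000) = 20.515013
  f(2.121266) = 0.302680
  x_3 = 2.121266 - 0.302680×(2.121266 - 3.170000)/(0.302680 - 20.515013)
       = 2.105562
Iteration 3:
  f(2.121266) = 0.302680
  f(2.105562) = 0.123651
  x_4 = 2.105562 - 0.123651×(2.105562 - 2.121266)/(0.123651 - 0.302680)
       = 2.094715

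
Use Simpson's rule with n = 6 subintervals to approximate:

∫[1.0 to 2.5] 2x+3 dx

f(x) = 2x+3
a = 1.0, b = 2.5, n = 6
h = (b - a)/n = 0.250000

Simpson's rule: (h/3)[f(x₀) + 4f(x₁) + 2f(x₂) + ... + f(xₙ)]

x_0 = 1.0000, f(x_0) = 5.000000, coefficient = 1
x_1 = 1.2500, f(x_1) = 5.500000, coefficient = 4
x_2 = 1.5000, f(x_2) = 6.000000, coefficient = 2
x_3 = 1.7500, f(x_3) = 6.500000, coefficient = 4
x_4 = 2.0000, f(x_4) = 7.000000, coefficient = 2
x_5 = 2.2500, f(x_5) = 7.500000, coefficient = 4
x_6 = 2.5000, f(x_6) = 8.000000, coefficient = 1

I ≈ (0.250000/3) × 117.000000 = 9.750000
Exact value: 9.750000
Error: 0.000000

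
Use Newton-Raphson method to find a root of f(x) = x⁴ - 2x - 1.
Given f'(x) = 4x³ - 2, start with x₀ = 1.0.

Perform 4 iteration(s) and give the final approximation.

f(x) = x⁴ - 2x - 1
f'(x) = 4x³ - 2
x₀ = 1.0

Newton-Raphson formula: x_{n+1} = x_n - f(x_n)/f'(x_n)

Iteration 1:
  f(1.000000) = -2.000000
  f'(1.000000) = 2.000000
  x_1 = 1.000000 - (-2.000000)/2.000000 = 2.000000
Iteration 2:
  f(2.000000) = 11.000000
  f'(2.000000) = 30.000000
  x_2 = 2.000000 - 11.000000/30.000000 = 1.633333
Iteration 3:
  f(1.633333) = 2.850372
  f'(1.633333) = 15.429481
  x_3 = 1.633333 - 2.850372/15.429481 = 1.448598
Iteration 4:
  f(1.448598) = 0.506238
  f'(1.448598) = 10.159160
  x_4 = 1.448598 - 0.506238/10.159160 = 1.398767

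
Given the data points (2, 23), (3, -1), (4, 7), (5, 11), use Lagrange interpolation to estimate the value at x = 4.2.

Lagrange interpolation formula:
P(x) = Σ yᵢ × Lᵢ(x)
where Lᵢ(x) = Π_{j≠i} (x - xⱼ)/(xᵢ - xⱼ)

L_0(4.2) = (4.2 - 3)/(2 - 3) × (4.2 - 4)/(2 - 4) × (4.2 - 5)/(2 - 5) = 0.032000
L_1(4.2) = (4.2 - 2)/(3 - 2) × (4.2 - 4)/(3 - 4) × (4.2 - 5)/(3 - 5) = -0.176000
L_2(4.2) = (4.2 - 2)/(4 - 2) × (4.2 - 3)/(4 - 3) × (4.2 - 5)/(4 - 5) = 1.056000
L_3(4.2) = (4.2 - 2)/(5 - 2) × (4.2 - 3)/(5 - 3) × (4.2 - 4)/(5 - 4) = 0.088000

P(4.2) = 23×L_0(4.2) + (-1)×L_1(4.2) + 7×L_2(4.2) + 11×L_3(4.2)
P(4.2) = 9.272000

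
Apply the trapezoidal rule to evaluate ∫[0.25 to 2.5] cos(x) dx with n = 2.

f(x) = cos(x)
a = 0.25, b = 2.5, n = 2
h = (b - a)/n = 1.125000

Trapezoidal rule: (h/2)[f(x₀) + 2f(x₁) + 2f(x₂) + ... + f(xₙ)]

x_0 = 0.2500, f(x_0) = 0.968912, coefficient = 1
x_1 = 1.3750, f(x_1) = 0.194548, coefficient = 2
x_2 = 2.5000, f(x_2) = -0.801144, coefficient = 1

I ≈ (1.125000/2) × 0.556864 = 0.313236
Exact value: 0.351068
Error: 0.037832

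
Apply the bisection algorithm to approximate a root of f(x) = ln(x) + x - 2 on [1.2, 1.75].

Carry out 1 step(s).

f(x) = ln(x) + x - 2
Initial interval: [1.2, 1.75]

Iteration 1:
  c_1 = (1.200000 + 1.750000)/2 = 1.475000
  f(c_1) = f(1.475000) = -0.136342
  f(a) × f(c) ≥ 0, new interval: [1.475000, 1.750000]

After 1 iteration(s), the approximation is c_1 = 1.475000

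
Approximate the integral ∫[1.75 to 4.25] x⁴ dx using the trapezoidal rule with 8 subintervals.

f(x) = x⁴
a = 1.75, b = 4.25, n = 8
h = (b - a)/n = 0.312500

Trapezoidal rule: (h/2)[f(x₀) + 2f(x₁) + 2f(x₂) + ... + f(xₙ)]

x_0 = 1.7500, f(x_0) = 9.378906, coefficient = 1
x_1 = 2.0625, f(x_1) = 18.095718, coefficient = 2
x_2 = 2.3750, f(x_2) = 31.816650, coefficient = 2
x_3 = 2.6875, f(x_3) = 52.166763, coefficient = 2
x_4 = 3.0000, f(x_4) = 81.000000, coefficient = 2
x_5 = 3.3125, f(x_5) = 120.399185, coefficient = 2
x_6 = 3.6250, f(x_6) = 172.676025, coefficient = 2
x_7 = 3.9375, f(x_7) = 240.371109, coefficient = 2
x_8 = 4.2500, f(x_8) = 326.253906, coefficient = 1

I ≈ (0.312500/2) × 1768.683716 = 276.356831
Exact value: 274.033203
Error: 2.323627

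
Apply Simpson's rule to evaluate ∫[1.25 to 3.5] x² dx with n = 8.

f(x) = x²
a = 1.25, b = 3.5, n = 8
h = (b - a)/n = 0.281250

Simpson's rule: (h/3)[f(x₀) + 4f(x₁) + 2f(x₂) + ... + f(xₙ)]

x_0 = 1.2500, f(x_0) = 1.562500, coefficient = 1
x_1 = 1.5312, f(x_1) = 2.344727, coefficient = 4
x_2 = 1.8125, f(x_2) = 3.285156, coefficient = 2
x_3 = 2.0938, f(x_3) = 4.383789, coefficient = 4
x_4 = 2.3750, f(x_4) = 5.640625, coefficient = 2
x_5 = 2.6562, f(x_5) = 7.055664, coefficient = 4
x_6 = 2.9375, f(x_6) = 8.628906, coefficient = 2
x_7 = 3.2188, f(x_7) = 10.360352, coefficient = 4
x_8 = 3.5000, f(x_8) = 12.250000, coefficient = 1

I ≈ (0.281250/3) × 145.500000 = 13.640625
Exact value: 13.640625
Error: 0.000000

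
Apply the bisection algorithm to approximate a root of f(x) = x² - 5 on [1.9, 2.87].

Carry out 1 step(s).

f(x) = x² - 5
Initial interval: [1.9, 2.87]

Iteration 1:
  c_1 = (1.900000 + 2.870000)/2 = 2.385000
  f(c_1) = f(2.385000) = 0.688225
  f(a) × f(c) < 0, new interval: [1.900000, 2.385000]

After 1 iteration(s), the approximation is c_1 = 2.385000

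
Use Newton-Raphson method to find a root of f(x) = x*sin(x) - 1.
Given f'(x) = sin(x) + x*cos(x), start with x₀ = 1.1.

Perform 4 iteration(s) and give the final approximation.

f(x) = x*sin(x) - 1
f'(x) = sin(x) + x*cos(x)
x₀ = 1.1

Newton-Raphson formula: x_{n+1} = x_n - f(x_n)/f'(x_n)

Iteration 1:
  f(1.100000) = -0.019672
  f'(1.100000) = 1.390163
  x_1 = 1.100000 - (-0.019672)/1.390163 = 1.114151
Iteration 2:
  f(1.114151) = -0.000009
  f'(1.114151) = 1.388810
  x_2 = 1.114151 - (-0.000009)/1.388810 = 1.114157
Iteration 3:
  f(1.114157) = 0.000000
  f'(1.114157) = 1.388809
  x_3 = 1.114157 - 0.000000/1.388809 = 1.114157
Iteration 4:
  f(1.114157) = 0.000000
  f'(1.114157) = 1.388809
  x_4 = 1.114157 - 0.000000/1.388809 = 1.114157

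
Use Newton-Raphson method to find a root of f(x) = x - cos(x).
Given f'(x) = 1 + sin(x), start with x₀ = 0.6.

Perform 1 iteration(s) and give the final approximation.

f(x) = x - cos(x)
f'(x) = 1 + sin(x)
x₀ = 0.6

Newton-Raphson formula: x_{n+1} = x_n - f(x_n)/f'(x_n)

Iteration 1:
  f(0.600000) = -0.225336
  f'(0.600000) = 1.564642
  x_1 = 0.600000 - (-0.225336)/1.564642 = 0.744017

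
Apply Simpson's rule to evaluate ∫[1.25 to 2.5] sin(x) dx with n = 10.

f(x) = sin(x)
a = 1.25, b = 2.5, n = 10
h = (b - a)/n = 0.125000

Simpson's rule: (h/3)[f(x₀) + 4f(x₁) + 2f(x₂) + ... + f(xₙ)]

x_0 = 1.2500, f(x_0) = 0.948985, coefficient = 1
x_1 = 1.3750, f(x_1) = 0.980893, coefficient = 4
x_2 = 1.5000, f(x_2) = 0.997495, coefficient = 2
x_3 = 1.6250, f(x_3) = 0.998531, coefficient = 4
x_4 = 1.7500, f(x_4) = 0.983986, coefficient = 2
x_5 = 1.8750, f(x_5) = 0.954086, coefficient = 4
x_6 = 2.0000, f(x_6) = 0.909297, coefficient = 2
x_7 = 2.1250, f(x_7) = 0.850320, coefficient = 4
x_8 = 2.2500, f(x_8) = 0.778073, coefficient = 2
x_9 = 2.3750, f(x_9) = 0.693685, coefficient = 4
x_10 = 2.5000, f(x_10) = 0.598472, coefficient = 1

I ≈ (0.125000/3) × 26.795220 = 1.116467
Exact value: 1.116466
Error: 0.000002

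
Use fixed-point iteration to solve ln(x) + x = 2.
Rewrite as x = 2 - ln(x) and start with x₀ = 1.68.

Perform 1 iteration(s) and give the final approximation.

Equation: ln(x) + x = 2
Fixed-point form: x = 2 - ln(x)
x₀ = 1.68

x_1 = g(1.680000) = 1.481206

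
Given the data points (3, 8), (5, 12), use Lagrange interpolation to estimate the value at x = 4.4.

Lagrange interpolation formula:
P(x) = Σ yᵢ × Lᵢ(x)
where Lᵢ(x) = Π_{j≠i} (x - xⱼ)/(xᵢ - xⱼ)

L_0(4.4) = (4.4 - 5)/(3 - 5) = 0.300000
L_1(4.4) = (4.4 - 3)/(5 - 3) = 0.700000

P(4.4) = 8×L_0(4.4) + 12×L_1(4.4)
P(4.4) = 10.800000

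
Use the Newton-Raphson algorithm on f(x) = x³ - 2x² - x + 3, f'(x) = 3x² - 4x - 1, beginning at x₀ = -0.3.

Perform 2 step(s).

f(x) = x³ - 2x² - x + 3
f'(x) = 3x² - 4x - 1
x₀ = -0.3

Newton-Raphson formula: x_{n+1} = x_n - f(x_n)/f'(x_n)

Iteration 1:
  f(-0.300000) = 3.093000
  f'(-0.300000) = 0.470000
  x_1 = -0.300000 - 3.093000/0.470000 = -6.880851
Iteration 2:
  f(-6.880851) = -410.592912
  f'(-6.880851) = 168.561738
  x_2 = -6.880851 - (-410.592912)/168.561738 = -4.444990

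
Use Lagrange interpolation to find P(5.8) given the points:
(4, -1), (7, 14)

Lagrange interpolation formula:
P(x) = Σ yᵢ × Lᵢ(x)
where Lᵢ(x) = Π_{j≠i} (x - xⱼ)/(xᵢ - xⱼ)

L_0(5.8) = (5.8 - 7)/(4 - 7) = 0.400000
L_1(5.8) = (5.8 - 4)/(7 - 4) = 0.600000

P(5.8) = (-1)×L_0(5.8) + 14×L_1(5.8)
P(5.8) = 8.000000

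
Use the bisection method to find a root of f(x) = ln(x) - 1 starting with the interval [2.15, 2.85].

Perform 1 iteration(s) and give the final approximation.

f(x) = ln(x) - 1
Initial interval: [2.15, 2.85]

Iteration 1:
  c_1 = (2.150000 + 2.850000)/2 = 2.500000
  f(c_1) = f(2.500000) = -0.083709
  f(a) × f(c) ≥ 0, new interval: [2.500000, 2.850000]

After 1 iteration(s), the approximation is c_1 = 2.500000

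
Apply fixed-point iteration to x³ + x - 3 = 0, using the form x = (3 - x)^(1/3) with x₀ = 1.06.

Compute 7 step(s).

Equation: x³ + x - 3 = 0
Fixed-point form: x = (3 - x)^(1/3)
x₀ = 1.06

x_1 = g(1.060000) = 1.247194
x_2 = g(1.247194) = 1.205715
x_3 = g(1.205715) = 1.215152
x_4 = g(1.215152) = 1.213018
x_5 = g(1.213018) = 1.213501
x_6 = g(1.213501) = 1.213391
x_7 = g(1.213391) = 1.213416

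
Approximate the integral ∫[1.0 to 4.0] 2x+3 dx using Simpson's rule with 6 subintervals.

f(x) = 2x+3
a = 1.0, b = 4.0, n = 6
h = (b - a)/n = 0.500000

Simpson's rule: (h/3)[f(x₀) + 4f(x₁) + 2f(x₂) + ... + f(xₙ)]

x_0 = 1.0000, f(x_0) = 5.000000, coefficient = 1
x_1 = 1.5000, f(x_1) = 6.000000, coefficient = 4
x_2 = 2.0000, f(x_2) = 7.000000, coefficient = 2
x_3 = 2.5000, f(x_3) = 8.000000, coefficient = 4
x_4 = 3.0000, f(x_4) = 9.000000, coefficient = 2
x_5 = 3.5000, f(x_5) = 10.000000, coefficient = 4
x_6 = 4.0000, f(x_6) = 11.000000, coefficient = 1

I ≈ (0.500000/3) × 144.000000 = 24.000000
Exact value: 24.000000
Error: 0.000000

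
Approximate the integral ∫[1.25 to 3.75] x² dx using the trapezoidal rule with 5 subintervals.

f(x) = x²
a = 1.25, b = 3.75, n = 5
h = (b - a)/n = 0.500000

Trapezoidal rule: (h/2)[f(x₀) + 2f(x₁) + 2f(x₂) + ... + f(xₙ)]

x_0 = 1.2500, f(x_0) = 1.562500, coefficient = 1
x_1 = 1.7500, f(x_1) = 3.062500, coefficient = 2
x_2 = 2.2500, f(x_2) = 5.062500, coefficient = 2
x_3 = 2.7500, f(x_3) = 7.562500, coefficient = 2
x_4 = 3.2500, f(x_4) = 10.562500, coefficient = 2
x_5 = 3.7500, f(x_5) = 14.062500, coefficient = 1

I ≈ (0.500000/2) × 68.125000 = 17.031250
Exact value: 16.927083
Error: 0.104167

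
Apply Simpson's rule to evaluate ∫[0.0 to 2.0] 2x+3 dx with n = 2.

f(x) = 2x+3
a = 0.0, b = 2.0, n = 2
h = (b - a)/n = 1.000000

Simpson's rule: (h/3)[f(x₀) + 4f(x₁) + 2f(x₂) + ... + f(xₙ)]

x_0 = 0.0000, f(x_0) = 3.000000, coefficient = 1
x_1 = 1.0000, f(x_1) = 5.000000, coefficient = 4
x_2 = 2.0000, f(x_2) = 7.000000, coefficient = 1

I ≈ (1.000000/3) × 30.000000 = 10.000000
Exact value: 10.000000
Error: 0.000000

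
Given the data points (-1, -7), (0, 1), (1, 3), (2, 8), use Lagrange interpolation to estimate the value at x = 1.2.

Lagrange interpolation formula:
P(x) = Σ yᵢ × Lᵢ(x)
where Lᵢ(x) = Π_{j≠i} (x - xⱼ)/(xᵢ - xⱼ)

L_0(1.2) = (1.2 - 0)/(-1 - 0) × (1.2 - 1)/(-1 - 1) × (1.2 - 2)/(-1 - 2) = 0.032000
L_1(1.2) = (1.2 - (-1))/(0 - (-1)) × (1.2 - 1)/(0 - 1) × (1.2 - 2)/(0 - 2) = -0.176000
L_2(1.2) = (1.2 - (-1))/(1 - (-1)) × (1.2 - 0)/(1 - 0) × (1.2 - 2)/(1 - 2) = 1.056000
L_3(1.2) = (1.2 - (-1))/(2 - (-1)) × (1.2 - 0)/(2 - 0) × (1.2 - 1)/(2 - 1) = 0.088000

P(1.2) = (-7)×L_0(1.2) + 1×L_1(1.2) + 3×L_2(1.2) + 8×L_3(1.2)
P(1.2) = 3.472000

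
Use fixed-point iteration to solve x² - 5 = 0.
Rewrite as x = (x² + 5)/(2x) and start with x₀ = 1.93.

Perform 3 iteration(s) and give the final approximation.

Equation: x² - 5 = 0
Fixed-point form: x = (x² + 5)/(2x)
x₀ = 1.93

x_1 = g(1.930000) = 2.260337
x_2 = g(2.260337) = 2.236198
x_3 = g(2.236198) = 2.236068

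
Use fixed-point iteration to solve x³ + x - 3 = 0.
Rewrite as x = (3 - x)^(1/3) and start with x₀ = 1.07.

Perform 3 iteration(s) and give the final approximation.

Equation: x³ + x - 3 = 0
Fixed-point form: x = (3 - x)^(1/3)
x₀ = 1.07

x_1 = g(1.070000) = 1.245047
x_2 = g(1.245047) = 1.206207
x_3 = g(1.206207) = 1.215041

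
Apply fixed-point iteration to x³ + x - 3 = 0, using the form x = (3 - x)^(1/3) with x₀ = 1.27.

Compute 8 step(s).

Equation: x³ + x - 3 = 0
Fixed-point form: x = (3 - x)^(1/3)
x₀ = 1.27

x_1 = g(1.270000) = 1.200463
x_2 = g(1.200463) = 1.216336
x_3 = g(1.216336) = 1.212749
x_4 = g(1.212749) = 1.213562
x_5 = g(1.213562) = 1.213378
x_6 = g(1.213378) = 1.213419
x_7 = g(1.213419) = 1.213410
x_8 = g(1.213410) = 1.213412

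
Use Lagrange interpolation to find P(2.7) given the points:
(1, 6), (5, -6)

Lagrange interpolation formula:
P(x) = Σ yᵢ × Lᵢ(x)
where Lᵢ(x) = Π_{j≠i} (x - xⱼ)/(xᵢ - xⱼ)

L_0(2.7) = (2.7 - 5)/(1 - 5) = 0.575000
L_1(2.7) = (2.7 - 1)/(5 - 1) = 0.425000

P(2.7) = 6×L_0(2.7) + (-6)×L_1(2.7)
P(2.7) = 0.900000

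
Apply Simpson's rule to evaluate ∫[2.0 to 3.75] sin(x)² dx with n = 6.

f(x) = sin(x)²
a = 2.0, b = 3.75, n = 6
h = (b - a)/n = 0.291667

Simpson's rule: (h/3)[f(x₀) + 4f(x₁) + 2f(x₂) + ... + f(xₙ)]

x_0 = 2.0000, f(x_0) = 0.826822, coefficient = 1
x_1 = 2.2917, f(x_1) = 0.564349, coefficient = 4
x_2 = 2.5833, f(x_2) = 0.280593, coefficient = 2
x_3 = 2.8750, f(x_3) = 0.069404, coefficient = 4
x_4 = 3.1667, f(x_4) = 0.000629, coefficient = 2
x_5 = 3.4583, f(x_5) = 0.097014, coefficient = 4
x_6 = 3.7500, f(x_6) = 0.326682, coefficient = 1

I ≈ (0.291667/3) × 4.639015 = 0.451015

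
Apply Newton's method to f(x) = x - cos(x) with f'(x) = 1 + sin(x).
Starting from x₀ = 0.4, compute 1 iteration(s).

f(x) = x - cos(x)
f'(x) = 1 + sin(x)
x₀ = 0.4

Newton-Raphson formula: x_{n+1} = x_n - f(x_n)/f'(x_n)

Iteration 1:
  f(0.400000) = -0.521061
  f'(0.400000) = 1.389418
  x_1 = 0.400000 - (-0.521061)/1.389418 = 0.775021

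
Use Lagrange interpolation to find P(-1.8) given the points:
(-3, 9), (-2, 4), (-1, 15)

Lagrange interpolation formula:
P(x) = Σ yᵢ × Lᵢ(x)
where Lᵢ(x) = Π_{j≠i} (x - xⱼ)/(xᵢ - xⱼ)

L_0(-1.8) = (-1.8 - (-2))/(-3 - (-2)) × (-1.8 - (-1))/(-3 - (-1)) = -0.080000
L_1(-1.8) = (-1.8 - (-3))/(-2 - (-3)) × (-1.8 - (-1))/(-2 - (-1)) = 0.960000
L_2(-1.8) = (-1.8 - (-3))/(-1 - (-3)) × (-1.8 - (-2))/(-1 - (-2)) = 0.120000

P(-1.8) = 9×L_0(-1.8) + 4×L_1(-1.8) + 15×L_2(-1.8)
P(-1.8) = 4.920000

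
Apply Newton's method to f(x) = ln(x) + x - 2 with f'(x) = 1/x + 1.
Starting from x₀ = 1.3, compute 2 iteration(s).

f(x) = ln(x) + x - 2
f'(x) = 1/x + 1
x₀ = 1.3

Newton-Raphson formula: x_{n+1} = x_n - f(x_n)/f'(x_n)

Iteration 1:
  f(1.300000) = -0.437636
  f'(1.300000) = 1.769231
  x_1 = 1.300000 - (-0.437636)/1.769231 = 1.547359
Iteration 2:
  f(1.547359) = -0.016091
  f'(1.547359) = 1.646262
  x_2 = 1.547359 - (-0.016091)/1.646262 = 1.557134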